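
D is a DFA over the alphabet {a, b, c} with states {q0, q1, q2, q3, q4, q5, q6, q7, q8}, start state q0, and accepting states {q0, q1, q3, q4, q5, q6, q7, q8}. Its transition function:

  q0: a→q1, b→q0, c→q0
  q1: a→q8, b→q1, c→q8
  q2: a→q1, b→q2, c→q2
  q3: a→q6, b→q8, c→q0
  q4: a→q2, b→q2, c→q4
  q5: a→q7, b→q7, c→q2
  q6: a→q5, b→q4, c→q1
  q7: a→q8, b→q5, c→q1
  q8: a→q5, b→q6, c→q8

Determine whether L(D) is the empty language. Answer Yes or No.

The empty string ε is accepted: the run q0 ends in the accepting state q0.
Since at least one string is accepted, L(D) is not empty.

No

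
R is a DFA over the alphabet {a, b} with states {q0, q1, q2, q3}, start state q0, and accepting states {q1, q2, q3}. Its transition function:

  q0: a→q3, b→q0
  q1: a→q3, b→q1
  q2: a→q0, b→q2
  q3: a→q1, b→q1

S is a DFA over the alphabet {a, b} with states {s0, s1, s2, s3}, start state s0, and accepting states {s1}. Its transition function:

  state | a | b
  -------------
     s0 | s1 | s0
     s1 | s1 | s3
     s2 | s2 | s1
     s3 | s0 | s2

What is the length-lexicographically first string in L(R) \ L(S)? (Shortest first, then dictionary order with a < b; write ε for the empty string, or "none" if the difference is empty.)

The string ab is accepted by R but not by S.
No shorter string lies in the difference, and ab is the lexicographically first length-2 string in L(R) \ L(S).

ab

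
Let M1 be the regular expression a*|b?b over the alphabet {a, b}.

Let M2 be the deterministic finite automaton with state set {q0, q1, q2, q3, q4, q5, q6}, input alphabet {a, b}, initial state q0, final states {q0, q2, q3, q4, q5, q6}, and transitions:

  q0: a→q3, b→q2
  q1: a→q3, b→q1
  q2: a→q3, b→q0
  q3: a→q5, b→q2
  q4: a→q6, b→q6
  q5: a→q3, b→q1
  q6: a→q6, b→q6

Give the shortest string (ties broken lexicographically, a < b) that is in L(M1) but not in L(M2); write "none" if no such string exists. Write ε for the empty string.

none

Converting the expression M1 to a DFA (subset construction, then merging equivalent states) gives the minimal DFA with states {r0, r1, r2, r3, r4}, start state r0, accepting states {r0, r1, r2, r4} and transitions r0: a→r1, b→r2; r1: a→r1, b→r3; r2: a→r3, b→r4; r3: a→r3, b→r3; r4: a→r3, b→r3.
Exploring the product automaton M1 × M2 from the start pair (r0, q0), following both machines on each input symbol, reaches 10 state pairs: (r0, q0), (r1, q3), (r2, q2), (r1, q5), (r3, q2), (r3, q3), (r4, q0), (r3, q1), (r3, q0), (r3, q5).
M1 accepts in {r0, r1, r2, r4} and M2 accepts in {q0, q2, q3, q4, q5, q6}. The reachable pairs whose M1-component is accepting are (r0, q0), (r1, q3), (r2, q2), (r1, q5), (r4, q0); in each of them the M2-component is accepting too, so the product for L(M1) \ L(M2) (M1-component accepting, M2-component rejecting) has no reachable accepting pair and the difference is empty.
So every string accepted by M1 is also accepted by M2: L(M1) \ L(M2) = ∅ and there is no such string.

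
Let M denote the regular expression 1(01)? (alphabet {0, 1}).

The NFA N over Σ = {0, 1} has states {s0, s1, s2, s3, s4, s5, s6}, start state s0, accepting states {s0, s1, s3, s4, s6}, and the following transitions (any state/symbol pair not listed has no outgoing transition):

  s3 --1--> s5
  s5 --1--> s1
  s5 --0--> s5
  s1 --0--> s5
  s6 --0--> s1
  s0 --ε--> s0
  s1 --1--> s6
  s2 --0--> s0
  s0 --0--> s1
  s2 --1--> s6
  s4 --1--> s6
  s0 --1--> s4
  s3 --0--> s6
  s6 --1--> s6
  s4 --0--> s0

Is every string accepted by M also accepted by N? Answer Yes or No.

Yes

Converting the expression M to a DFA (subset construction, then merging equivalent states) gives the minimal DFA with states {m0, m1, m2, m3, m4}, start state m0, accepting states {m2, m4} and transitions m0: 0→m1, 1→m2; m1: 0→m1, 1→m1; m2: 0→m3, 1→m1; m3: 0→m1, 1→m4; m4: 0→m1, 1→m1.
Exploring the product automaton M × N from the start pair (m0, s0), following both machines on each input symbol, reaches 9 state pairs: (m0, s0), (m1, s1), (m2, s4), (m1, s5), (m1, s6), (m3, s0), (m4, s4), (m1, s0), (m1, s4).
M accepts in {m2, m4} and N accepts in {s0, s1, s3, s4, s6}. The reachable pairs whose M-component is accepting are (m2, s4), (m4, s4); in each of them the N-component is accepting too, so the product for L(M) \ L(N) (M-component accepting, N-component rejecting) has no reachable accepting pair and the difference is empty.
Hence every string in L(M) is also in L(N).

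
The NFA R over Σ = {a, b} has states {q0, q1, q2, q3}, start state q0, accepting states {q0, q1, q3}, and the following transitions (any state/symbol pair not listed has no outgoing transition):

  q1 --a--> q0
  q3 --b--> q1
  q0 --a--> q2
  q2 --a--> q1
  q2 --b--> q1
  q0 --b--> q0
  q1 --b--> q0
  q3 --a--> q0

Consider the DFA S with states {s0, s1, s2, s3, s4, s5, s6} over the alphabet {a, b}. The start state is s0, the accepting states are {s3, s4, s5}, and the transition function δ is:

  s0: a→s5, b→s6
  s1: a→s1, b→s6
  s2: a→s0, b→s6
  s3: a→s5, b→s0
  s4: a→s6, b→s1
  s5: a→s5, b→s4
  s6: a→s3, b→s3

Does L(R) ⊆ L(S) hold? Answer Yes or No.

No

The empty string ε is in L(R) but not in L(S).
So L(R) ⊄ L(S).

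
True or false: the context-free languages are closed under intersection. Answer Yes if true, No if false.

No

{aⁿbⁿcᵐ : m,n≥0} and {aᵐbⁿcⁿ : m,n≥0} are both context-free, but their intersection {aⁿbⁿcⁿ : n≥0} is not (pumping lemma).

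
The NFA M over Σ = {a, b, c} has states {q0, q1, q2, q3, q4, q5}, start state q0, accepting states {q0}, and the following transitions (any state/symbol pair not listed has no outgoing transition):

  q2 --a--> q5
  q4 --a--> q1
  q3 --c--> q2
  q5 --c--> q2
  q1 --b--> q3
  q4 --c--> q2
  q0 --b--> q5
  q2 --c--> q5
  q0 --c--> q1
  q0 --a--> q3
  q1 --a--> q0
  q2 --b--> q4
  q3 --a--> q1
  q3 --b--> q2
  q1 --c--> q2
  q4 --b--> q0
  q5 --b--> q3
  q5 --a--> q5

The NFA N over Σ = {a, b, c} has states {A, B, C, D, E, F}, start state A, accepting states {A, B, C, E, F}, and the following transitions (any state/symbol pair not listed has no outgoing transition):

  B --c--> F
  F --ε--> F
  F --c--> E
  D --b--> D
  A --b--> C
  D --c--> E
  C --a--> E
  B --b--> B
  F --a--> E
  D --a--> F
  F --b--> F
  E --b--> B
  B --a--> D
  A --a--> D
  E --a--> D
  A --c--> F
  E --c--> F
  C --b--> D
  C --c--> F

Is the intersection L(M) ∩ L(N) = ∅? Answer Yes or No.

No

The empty string ε is accepted by both M and N.
Hence L(M) ∩ L(N) ≠ ∅.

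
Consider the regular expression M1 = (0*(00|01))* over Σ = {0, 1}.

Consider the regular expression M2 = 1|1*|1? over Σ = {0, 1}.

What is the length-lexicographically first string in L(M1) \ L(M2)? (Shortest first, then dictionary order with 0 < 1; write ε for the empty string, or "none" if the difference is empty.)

The string 00 is accepted by M1 but not by M2.
No shorter string lies in the difference, and 00 is the lexicographically first length-2 string in L(M1) \ L(M2).

00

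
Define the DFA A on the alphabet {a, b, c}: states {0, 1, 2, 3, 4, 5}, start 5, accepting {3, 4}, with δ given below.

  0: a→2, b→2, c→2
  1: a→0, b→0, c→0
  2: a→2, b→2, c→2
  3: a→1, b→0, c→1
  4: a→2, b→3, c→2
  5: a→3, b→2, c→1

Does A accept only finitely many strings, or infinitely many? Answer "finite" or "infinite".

finite

The useful states (reachable from 5 and able to reach an accepting state) are {3, 5}.
Restricted to these states the transition graph has no cycle, so every accepting path has bounded length and L is finite.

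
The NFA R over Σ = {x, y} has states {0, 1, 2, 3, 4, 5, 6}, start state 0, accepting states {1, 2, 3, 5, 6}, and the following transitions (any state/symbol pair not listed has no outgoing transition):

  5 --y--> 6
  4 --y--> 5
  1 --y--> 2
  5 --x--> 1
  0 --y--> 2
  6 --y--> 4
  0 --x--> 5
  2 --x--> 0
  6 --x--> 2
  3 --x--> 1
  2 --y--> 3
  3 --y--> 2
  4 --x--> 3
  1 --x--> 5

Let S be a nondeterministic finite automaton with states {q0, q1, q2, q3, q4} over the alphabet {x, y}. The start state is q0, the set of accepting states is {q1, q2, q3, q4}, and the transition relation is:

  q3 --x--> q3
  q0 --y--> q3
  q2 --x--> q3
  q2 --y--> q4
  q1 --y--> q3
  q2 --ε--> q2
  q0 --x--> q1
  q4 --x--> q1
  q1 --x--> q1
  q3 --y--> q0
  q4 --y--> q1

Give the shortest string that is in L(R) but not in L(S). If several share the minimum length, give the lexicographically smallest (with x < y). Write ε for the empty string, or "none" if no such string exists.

yy

The string yy is accepted by R but not by S.
No shorter string lies in the difference, and yy is the lexicographically first length-2 string in L(R) \ L(S).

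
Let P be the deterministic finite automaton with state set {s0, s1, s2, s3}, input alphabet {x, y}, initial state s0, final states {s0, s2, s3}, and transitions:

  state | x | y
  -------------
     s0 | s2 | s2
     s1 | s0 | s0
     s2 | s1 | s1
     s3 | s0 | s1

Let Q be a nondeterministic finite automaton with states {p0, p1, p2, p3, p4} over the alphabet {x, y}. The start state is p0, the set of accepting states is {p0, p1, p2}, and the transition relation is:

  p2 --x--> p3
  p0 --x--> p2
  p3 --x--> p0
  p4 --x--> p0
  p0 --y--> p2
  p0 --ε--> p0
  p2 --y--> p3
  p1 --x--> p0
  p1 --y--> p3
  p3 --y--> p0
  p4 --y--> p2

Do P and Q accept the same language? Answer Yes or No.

Exploring the product automaton P × Q from the start pair (s0, p0), following both machines on each input symbol, reaches 3 state pairs: (s0, p0), (s2, p2), (s1, p3).
P accepts in {s0, s2, s3} and Q accepts in {p0, p1, p2}. In every reachable pair the two components are either both accepting — (s0, p0), (s2, p2) — or both non-accepting, so no string is accepted by exactly one of the machines: L(P) \ L(Q) and L(Q) \ L(P) are both empty.
Hence every string is accepted by P iff it is accepted by Q, and the two languages coincide.

Yes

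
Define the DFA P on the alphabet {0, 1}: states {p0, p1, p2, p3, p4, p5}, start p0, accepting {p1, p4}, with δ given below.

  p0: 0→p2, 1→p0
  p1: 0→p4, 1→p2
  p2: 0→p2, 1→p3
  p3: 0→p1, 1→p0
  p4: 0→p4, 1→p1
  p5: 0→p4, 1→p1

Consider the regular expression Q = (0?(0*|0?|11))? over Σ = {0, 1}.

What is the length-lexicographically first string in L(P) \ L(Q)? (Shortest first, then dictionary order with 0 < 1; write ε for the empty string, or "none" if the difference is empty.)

010

The string 010 is accepted by P but not by Q.
No shorter string lies in the difference, and 010 is the lexicographically first length-3 string in L(P) \ L(Q).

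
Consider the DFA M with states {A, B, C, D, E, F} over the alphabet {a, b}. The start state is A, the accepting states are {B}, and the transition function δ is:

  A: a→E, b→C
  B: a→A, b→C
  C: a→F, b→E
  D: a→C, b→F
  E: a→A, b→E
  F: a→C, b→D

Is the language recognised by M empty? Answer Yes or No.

Yes

The states reachable from the start state are {A, C, D, E, F}.
None of the accepting states {B} is reachable, so no string is accepted and L(M) = ∅.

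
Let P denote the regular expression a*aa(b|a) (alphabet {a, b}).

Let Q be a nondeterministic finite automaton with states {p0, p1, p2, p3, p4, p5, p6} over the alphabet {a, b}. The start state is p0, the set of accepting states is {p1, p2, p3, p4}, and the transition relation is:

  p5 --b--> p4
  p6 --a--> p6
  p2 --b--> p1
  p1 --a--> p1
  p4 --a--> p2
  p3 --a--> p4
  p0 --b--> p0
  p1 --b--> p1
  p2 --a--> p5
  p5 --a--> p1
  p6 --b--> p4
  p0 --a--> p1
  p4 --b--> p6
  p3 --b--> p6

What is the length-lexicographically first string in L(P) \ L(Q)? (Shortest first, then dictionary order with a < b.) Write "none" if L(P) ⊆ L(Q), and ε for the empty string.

none

Converting the expression P to a DFA (subset construction, then merging equivalent states) gives the minimal DFA with states {r0, r1, r2, r3, r4, r5}, start state r0, accepting states {r4, r5} and transitions r0: a→r1, b→r2; r1: a→r3, b→r2; r2: a→r2, b→r2; r3: a→r4, b→r5; r4: a→r4, b→r5; r5: a→r2, b→r2.
Exploring the product automaton P × Q from the start pair (r0, p0), following both machines on each input symbol, reaches 7 state pairs: (r0, p0), (r1, p1), (r2, p0), (r3, p1), (r2, p1), (r4, p1), (r5, p1).
P accepts in {r4, r5} and Q accepts in {p1, p2, p3, p4}. The reachable pairs whose P-component is accepting are (r4, p1), (r5, p1); in each of them the Q-component is accepting too, so the product for L(P) \ L(Q) (P-component accepting, Q-component rejecting) has no reachable accepting pair and the difference is empty.
So every string accepted by P is also accepted by Q: L(P) \ L(Q) = ∅ and there is no such string.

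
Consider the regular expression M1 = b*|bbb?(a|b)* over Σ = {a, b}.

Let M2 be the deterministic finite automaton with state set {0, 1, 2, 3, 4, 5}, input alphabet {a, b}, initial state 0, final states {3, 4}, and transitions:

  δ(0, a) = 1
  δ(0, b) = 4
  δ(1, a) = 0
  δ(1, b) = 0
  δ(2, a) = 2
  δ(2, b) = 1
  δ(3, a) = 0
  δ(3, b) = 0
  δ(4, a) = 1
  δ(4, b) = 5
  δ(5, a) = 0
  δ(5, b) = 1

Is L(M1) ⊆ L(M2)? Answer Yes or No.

The empty string ε is in L(M1) but not in L(M2).
So L(M1) ⊄ L(M2).

No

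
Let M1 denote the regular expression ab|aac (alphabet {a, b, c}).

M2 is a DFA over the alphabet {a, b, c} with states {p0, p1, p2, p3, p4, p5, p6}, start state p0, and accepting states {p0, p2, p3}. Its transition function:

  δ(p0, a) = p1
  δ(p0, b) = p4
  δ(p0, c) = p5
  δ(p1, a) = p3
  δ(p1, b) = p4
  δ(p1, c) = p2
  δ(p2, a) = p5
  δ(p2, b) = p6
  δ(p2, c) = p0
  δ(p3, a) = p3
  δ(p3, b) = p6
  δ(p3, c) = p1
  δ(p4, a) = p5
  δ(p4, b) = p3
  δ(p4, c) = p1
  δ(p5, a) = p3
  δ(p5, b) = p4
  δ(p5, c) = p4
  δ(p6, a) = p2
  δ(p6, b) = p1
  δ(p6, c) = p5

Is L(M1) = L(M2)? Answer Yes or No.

No

The string ab is accepted by M1 but rejected by M2.
So L(M1) ≠ L(M2).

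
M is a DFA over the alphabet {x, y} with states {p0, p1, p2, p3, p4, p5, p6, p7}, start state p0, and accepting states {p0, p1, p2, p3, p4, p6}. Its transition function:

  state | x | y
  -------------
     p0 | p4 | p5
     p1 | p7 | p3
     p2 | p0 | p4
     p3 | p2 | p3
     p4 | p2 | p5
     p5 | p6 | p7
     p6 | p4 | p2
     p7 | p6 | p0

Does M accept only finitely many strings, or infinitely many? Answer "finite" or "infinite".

infinite

State p0 is reachable from the start and can reach an accepting state, and it lies on the cycle p0 → p4 → p2 → p0.
Traversing that cycle any number of times yields accepted strings of unbounded length, so the language is infinite.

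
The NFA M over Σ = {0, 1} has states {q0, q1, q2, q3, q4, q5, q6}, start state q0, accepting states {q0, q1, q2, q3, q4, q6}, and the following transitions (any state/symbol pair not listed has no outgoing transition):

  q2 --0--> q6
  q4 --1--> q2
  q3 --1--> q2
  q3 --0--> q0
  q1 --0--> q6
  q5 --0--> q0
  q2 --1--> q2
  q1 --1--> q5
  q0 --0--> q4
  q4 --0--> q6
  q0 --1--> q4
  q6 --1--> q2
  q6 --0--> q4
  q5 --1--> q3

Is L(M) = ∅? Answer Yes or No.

No

The empty string ε is accepted: the run q0 ends in the accepting state q0.
Since at least one string is accepted, L(M) is not empty.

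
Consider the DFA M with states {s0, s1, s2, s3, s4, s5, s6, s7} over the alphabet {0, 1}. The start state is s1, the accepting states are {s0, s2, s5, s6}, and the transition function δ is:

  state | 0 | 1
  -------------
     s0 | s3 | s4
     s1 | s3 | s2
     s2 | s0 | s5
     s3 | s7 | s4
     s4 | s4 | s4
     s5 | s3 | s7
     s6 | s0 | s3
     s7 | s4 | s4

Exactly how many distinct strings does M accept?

3

The useful subgraph on states {s0, s1, s2, s5} is acyclic, so L(M) is finite; the longest accepting path visits 3 useful states, giving maximum string length 2.
Counting accepting paths from s1 by length: 1 of length 1, 2 of length 2. Total 3.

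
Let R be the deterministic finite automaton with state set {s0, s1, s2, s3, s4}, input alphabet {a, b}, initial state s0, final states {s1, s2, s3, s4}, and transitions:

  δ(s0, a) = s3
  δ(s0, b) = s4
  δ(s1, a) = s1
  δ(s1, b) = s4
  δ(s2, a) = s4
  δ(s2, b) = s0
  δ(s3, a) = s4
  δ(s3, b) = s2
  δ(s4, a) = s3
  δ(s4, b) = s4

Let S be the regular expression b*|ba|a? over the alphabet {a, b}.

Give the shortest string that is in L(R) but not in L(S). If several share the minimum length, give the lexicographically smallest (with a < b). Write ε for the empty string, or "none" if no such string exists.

The string aa is accepted by R but not by S.
No shorter string lies in the difference, and aa is the lexicographically first length-2 string in L(R) \ L(S).

aa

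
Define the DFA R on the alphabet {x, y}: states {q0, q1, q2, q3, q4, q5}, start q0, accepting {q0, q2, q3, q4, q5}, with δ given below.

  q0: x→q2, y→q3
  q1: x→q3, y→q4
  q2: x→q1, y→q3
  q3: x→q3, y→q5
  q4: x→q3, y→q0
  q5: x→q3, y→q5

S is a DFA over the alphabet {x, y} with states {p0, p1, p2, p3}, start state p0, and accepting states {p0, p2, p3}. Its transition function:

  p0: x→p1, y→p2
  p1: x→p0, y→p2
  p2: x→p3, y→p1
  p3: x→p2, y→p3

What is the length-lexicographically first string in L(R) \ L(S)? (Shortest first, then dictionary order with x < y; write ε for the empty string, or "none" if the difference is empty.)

x

The string x is accepted by R but not by S.
No shorter string lies in the difference, and x is the lexicographically first length-1 string in L(R) \ L(S).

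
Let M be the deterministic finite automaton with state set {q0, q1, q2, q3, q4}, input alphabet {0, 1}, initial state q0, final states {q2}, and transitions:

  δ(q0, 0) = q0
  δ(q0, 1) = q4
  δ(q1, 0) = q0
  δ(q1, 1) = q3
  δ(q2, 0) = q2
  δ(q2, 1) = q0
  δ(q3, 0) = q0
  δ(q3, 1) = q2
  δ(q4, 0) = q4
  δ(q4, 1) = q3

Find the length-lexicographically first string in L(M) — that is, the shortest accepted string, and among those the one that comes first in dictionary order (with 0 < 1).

111

A breadth-first search from q0 reaches an accepting state first via the path q0 → q4 → q3 → q2 on input 111.
No string of length < 3 is accepted (BFS exhausts all shorter strings without reaching an accepting state), and 111 is the lexicographically least accepting string of length 3.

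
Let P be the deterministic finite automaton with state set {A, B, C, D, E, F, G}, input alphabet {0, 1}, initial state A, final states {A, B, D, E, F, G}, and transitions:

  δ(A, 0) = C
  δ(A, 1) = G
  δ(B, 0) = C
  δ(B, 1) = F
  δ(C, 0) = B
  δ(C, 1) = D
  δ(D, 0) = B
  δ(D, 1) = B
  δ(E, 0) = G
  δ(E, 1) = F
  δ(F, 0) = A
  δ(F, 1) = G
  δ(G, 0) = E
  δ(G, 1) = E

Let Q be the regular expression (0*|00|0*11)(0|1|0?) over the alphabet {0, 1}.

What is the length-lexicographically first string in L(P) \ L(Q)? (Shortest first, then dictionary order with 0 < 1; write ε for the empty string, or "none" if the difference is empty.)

10

The string 10 is accepted by P but not by Q.
No shorter string lies in the difference, and 10 is the lexicographically first length-2 string in L(P) \ L(Q).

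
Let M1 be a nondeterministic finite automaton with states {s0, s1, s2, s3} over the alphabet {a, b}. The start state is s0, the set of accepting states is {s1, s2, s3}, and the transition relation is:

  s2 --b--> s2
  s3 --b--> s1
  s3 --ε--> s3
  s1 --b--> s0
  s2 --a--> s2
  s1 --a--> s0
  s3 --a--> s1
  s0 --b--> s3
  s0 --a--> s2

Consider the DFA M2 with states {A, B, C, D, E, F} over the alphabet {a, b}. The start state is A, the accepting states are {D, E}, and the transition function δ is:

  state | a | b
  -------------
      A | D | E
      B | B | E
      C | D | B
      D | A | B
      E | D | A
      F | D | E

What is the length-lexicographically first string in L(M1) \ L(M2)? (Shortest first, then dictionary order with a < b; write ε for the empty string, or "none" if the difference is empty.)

The string aa is accepted by M1 but not by M2.
No shorter string lies in the difference, and aa is the lexicographically first length-2 string in L(M1) \ L(M2).

aa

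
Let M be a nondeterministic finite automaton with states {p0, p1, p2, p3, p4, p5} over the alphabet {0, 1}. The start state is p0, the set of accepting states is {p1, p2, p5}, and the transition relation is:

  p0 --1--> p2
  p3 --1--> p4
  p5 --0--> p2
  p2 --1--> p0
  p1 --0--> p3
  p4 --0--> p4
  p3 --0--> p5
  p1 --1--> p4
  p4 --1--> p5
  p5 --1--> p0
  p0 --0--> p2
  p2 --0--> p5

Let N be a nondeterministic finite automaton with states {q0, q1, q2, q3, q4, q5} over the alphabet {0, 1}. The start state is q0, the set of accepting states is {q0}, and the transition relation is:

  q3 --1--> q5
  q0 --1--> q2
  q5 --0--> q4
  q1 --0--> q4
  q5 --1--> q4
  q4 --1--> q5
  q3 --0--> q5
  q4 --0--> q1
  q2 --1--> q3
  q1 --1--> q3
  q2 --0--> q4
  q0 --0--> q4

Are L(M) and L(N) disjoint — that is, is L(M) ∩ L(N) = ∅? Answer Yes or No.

Exploring the product automaton M × N from the start pair (p0, q0), following both machines on each input symbol, reaches 10 state pairs: (p0, q0), (p2, q4), (p2, q2), (p5, q1), (p0, q5), (p5, q4), (p0, q3), (p2, q1), (p2, q5), (p0, q4).
M accepts in {p1, p2, p5} and N accepts in {q0}; no reachable pair has both components accepting, so no string drives both machines to acceptance simultaneously and L(M) ∩ L(N) = ∅.
So no string is accepted by both, and the intersection is empty.

Yes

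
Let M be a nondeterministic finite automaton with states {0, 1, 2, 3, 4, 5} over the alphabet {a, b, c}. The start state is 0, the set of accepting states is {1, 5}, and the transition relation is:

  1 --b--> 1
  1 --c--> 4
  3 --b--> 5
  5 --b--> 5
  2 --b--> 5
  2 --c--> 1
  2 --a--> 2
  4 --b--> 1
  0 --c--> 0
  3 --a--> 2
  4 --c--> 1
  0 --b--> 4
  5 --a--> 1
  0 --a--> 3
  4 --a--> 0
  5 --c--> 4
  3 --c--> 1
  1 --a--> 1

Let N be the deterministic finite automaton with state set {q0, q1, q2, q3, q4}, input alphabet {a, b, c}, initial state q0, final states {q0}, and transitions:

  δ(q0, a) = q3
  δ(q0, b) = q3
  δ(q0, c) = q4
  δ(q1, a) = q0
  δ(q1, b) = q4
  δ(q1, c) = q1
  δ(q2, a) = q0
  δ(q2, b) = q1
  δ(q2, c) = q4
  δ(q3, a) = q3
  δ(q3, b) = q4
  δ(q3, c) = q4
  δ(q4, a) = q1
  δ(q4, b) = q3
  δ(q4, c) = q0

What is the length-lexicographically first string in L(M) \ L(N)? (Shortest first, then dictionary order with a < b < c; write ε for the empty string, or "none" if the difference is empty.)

ab

The string ab is accepted by M but not by N.
No shorter string lies in the difference, and ab is the lexicographically first length-2 string in L(M) \ L(N).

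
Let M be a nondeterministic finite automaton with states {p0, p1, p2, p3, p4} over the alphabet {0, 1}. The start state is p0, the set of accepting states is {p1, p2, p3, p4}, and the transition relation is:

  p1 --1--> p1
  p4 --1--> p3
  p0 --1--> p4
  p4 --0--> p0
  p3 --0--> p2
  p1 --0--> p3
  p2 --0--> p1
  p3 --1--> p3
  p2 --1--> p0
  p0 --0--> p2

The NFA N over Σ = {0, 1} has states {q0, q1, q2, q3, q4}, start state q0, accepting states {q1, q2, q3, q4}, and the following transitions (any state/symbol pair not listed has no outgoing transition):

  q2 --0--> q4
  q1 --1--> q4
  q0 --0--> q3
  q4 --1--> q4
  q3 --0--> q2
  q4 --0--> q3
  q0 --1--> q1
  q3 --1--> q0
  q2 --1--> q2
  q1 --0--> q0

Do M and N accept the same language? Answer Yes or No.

Yes

Exploring the product automaton M × N from the start pair (p0, q0), following both machines on each input symbol, reaches 5 state pairs: (p0, q0), (p2, q3), (p4, q1), (p1, q2), (p3, q4).
M accepts in {p1, p2, p3, p4} and N accepts in {q1, q2, q3, q4}. In every reachable pair the two components are either both accepting — (p2, q3), (p4, q1), (p1, q2), (p3, q4) — or both non-accepting, so no string is accepted by exactly one of the machines: L(M) \ L(N) and L(N) \ L(M) are both empty.
Hence every string is accepted by M iff it is accepted by N, and the two languages coincide.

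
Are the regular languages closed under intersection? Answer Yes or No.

Yes

Run DFAs for L₁ and L₂ in parallel: the product automaton with state set Q₁ × Q₂, start (q₁, q₂) and accepting set F₁ × F₂ recognises L₁ ∩ L₂.
So the regular languages are closed under intersection.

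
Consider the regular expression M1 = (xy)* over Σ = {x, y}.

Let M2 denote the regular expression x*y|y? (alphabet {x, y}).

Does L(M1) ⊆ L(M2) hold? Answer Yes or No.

The string xyxy is in L(M1) but not in L(M2).
So L(M1) ⊄ L(M2).

No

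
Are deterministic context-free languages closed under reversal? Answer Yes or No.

No

L = {c bⁿaⁿ : n≥0} ∪ {d b²ⁿaⁿ : n≥0} is a DCFL: the first symbol tells a deterministic PDA whether to pop one or two b's per a. Its reversal Lᴿ = {aⁿbⁿ c : n≥0} ∪ {aⁿb²ⁿ d : n≥0} is not. DCFLs are closed under right quotient by regular languages, and Lᴿ/{c, d} = {aⁿbⁿ : n≥0} ∪ {aⁿb²ⁿ : n≥0} — the standard context-free language accepted by no deterministic PDA (intuitively the machine would have to commit to a b-to-a ratio before the distinguishing marker arrives; formally, a DPDA for it would have a single run on aⁿb²ⁿ, accepting after the prefix aⁿbⁿ and accepting again after n more b's; an ordinary PDA that simulates it on a's and b's and, at any moment when it is accepting, may switch to reading only a fresh letter e while feeding each e to the simulation as a b, would accept aⁱbʲeᵏ (k≥1) exactly when both aⁱbʲ and aⁱbʲ⁺ᵏ are in the language, i.e. its language intersected with the regular set a*b*e⁺ would be exactly {aⁿbⁿeⁿ : n≥1} — impossible, since context-free languages are closed under intersection with regular sets and {aⁿbⁿeⁿ} is not context-free). So Lᴿ cannot be a DCFL.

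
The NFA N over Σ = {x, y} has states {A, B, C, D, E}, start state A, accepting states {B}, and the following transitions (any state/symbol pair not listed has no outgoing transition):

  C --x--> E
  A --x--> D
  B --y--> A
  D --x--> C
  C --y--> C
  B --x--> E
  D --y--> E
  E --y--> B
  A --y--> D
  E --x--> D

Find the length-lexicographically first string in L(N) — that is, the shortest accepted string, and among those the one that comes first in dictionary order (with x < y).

xyy

A breadth-first search from A reaches an accepting state first via the path A → D → E → B on input xyy.
No string of length < 3 is accepted (BFS exhausts all shorter strings without reaching an accepting state), and xyy is the lexicographically least accepting string of length 3.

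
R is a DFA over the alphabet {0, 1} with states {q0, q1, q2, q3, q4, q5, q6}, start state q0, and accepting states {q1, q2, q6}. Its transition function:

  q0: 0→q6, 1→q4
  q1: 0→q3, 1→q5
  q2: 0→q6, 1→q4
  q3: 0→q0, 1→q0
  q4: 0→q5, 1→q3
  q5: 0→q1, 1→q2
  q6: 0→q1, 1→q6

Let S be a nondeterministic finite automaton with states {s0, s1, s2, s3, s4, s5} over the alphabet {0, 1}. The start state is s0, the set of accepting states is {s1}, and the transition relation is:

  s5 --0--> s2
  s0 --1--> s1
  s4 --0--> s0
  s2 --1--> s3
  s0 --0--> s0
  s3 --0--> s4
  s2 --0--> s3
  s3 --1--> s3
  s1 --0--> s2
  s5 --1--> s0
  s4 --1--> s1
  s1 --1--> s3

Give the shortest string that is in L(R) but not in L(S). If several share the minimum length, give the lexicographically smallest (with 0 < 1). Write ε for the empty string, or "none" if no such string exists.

The string 0 is accepted by R but not by S.
No shorter string lies in the difference, and 0 is the lexicographically first length-1 string in L(R) \ L(S).

0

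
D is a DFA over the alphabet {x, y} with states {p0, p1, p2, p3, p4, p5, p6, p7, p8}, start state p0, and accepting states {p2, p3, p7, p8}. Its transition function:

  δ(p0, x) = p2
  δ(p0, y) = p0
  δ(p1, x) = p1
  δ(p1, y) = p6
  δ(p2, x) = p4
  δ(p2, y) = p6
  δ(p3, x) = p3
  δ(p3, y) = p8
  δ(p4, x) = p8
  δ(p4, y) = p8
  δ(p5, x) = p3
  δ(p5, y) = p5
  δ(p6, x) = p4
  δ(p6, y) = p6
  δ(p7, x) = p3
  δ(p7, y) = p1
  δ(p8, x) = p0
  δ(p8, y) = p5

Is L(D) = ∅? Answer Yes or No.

No

The string x is accepted: the run p0 → p2 ends in the accepting state p2.
Since at least one string is accepted, L(D) is not empty.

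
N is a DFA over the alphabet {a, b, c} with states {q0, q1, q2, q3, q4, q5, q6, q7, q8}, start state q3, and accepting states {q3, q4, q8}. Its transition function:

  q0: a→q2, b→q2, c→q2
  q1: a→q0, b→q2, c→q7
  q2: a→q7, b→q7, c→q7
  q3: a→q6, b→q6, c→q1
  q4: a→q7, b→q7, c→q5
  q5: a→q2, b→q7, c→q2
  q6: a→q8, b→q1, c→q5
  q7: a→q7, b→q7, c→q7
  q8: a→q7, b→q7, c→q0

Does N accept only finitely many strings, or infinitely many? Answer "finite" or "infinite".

The useful states (reachable from q3 and able to reach an accepting state) are {q3, q6, q8}.
Restricted to these states the transition graph has no cycle, so every accepting path has bounded length and L is finite.

finite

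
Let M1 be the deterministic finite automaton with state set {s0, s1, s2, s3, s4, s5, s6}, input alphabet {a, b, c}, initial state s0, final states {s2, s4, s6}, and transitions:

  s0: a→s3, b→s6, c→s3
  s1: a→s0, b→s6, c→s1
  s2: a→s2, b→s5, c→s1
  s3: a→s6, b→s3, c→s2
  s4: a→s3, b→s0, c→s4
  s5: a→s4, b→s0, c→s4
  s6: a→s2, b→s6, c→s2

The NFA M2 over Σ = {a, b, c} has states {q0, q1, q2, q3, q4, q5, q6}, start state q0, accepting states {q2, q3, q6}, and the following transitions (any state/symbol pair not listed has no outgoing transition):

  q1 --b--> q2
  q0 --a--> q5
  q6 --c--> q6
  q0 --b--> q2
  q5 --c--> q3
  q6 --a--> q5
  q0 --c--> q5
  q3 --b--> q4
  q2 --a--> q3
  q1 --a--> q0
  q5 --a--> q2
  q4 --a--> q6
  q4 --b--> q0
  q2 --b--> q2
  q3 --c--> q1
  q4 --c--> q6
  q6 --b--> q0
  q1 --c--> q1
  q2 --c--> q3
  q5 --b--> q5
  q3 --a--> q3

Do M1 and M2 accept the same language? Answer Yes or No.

Yes

Exploring the product automaton M1 × M2 from the start pair (s0, q0), following both machines on each input symbol, reaches 7 state pairs: (s0, q0), (s3, q5), (s6, q2), (s2, q3), (s5, q4), (s1, q1), (s4, q6).
M1 accepts in {s2, s4, s6} and M2 accepts in {q2, q3, q6}. In every reachable pair the two components are either both accepting — (s6, q2), (s2, q3), (s4, q6) — or both non-accepting, so no string is accepted by exactly one of the machines: L(M1) \ L(M2) and L(M2) \ L(M1) are both empty.
Hence every string is accepted by M1 iff it is accepted by M2, and the two languages coincide.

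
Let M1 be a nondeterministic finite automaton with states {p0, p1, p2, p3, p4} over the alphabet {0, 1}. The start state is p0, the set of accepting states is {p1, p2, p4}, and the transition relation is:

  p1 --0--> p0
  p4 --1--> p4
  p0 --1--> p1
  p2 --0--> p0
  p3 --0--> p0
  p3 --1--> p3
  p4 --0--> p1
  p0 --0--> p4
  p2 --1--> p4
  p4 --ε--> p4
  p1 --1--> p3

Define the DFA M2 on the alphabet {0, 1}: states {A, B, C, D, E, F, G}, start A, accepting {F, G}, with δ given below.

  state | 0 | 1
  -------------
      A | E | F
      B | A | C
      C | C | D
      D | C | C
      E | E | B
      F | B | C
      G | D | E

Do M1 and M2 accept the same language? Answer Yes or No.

The string 0 is accepted by M1 but rejected by M2.
So L(M1) ≠ L(M2).

No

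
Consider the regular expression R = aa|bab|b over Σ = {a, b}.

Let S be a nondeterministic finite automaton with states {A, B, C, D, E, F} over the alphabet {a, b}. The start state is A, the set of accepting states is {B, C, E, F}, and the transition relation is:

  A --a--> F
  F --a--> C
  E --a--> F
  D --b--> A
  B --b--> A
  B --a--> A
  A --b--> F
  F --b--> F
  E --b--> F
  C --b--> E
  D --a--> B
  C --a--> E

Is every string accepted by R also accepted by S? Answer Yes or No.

Yes

Converting the expression R to a DFA (subset construction, then merging equivalent states) gives the minimal DFA with states {r0, r1, r2, r3, r4, r5}, start state r0, accepting states {r2, r3} and transitions r0: a→r1, b→r2; r1: a→r3, b→r4; r2: a→r5, b→r4; r3: a→r4, b→r4; r4: a→r4, b→r4; r5: a→r4, b→r3.
Exploring the product automaton R × S from the start pair (r0, A), following both machines on each input symbol, reaches 9 state pairs: (r0, A), (r1, F), (r2, F), (r3, C), (r4, F), (r5, C), (r4, E), (r4, C), (r3, E).
R accepts in {r2, r3} and S accepts in {B, C, E, F}. The reachable pairs whose R-component is accepting are (r2, F), (r3, C), (r3, E); in each of them the S-component is accepting too, so the product for L(R) \ L(S) (R-component accepting, S-component rejecting) has no reachable accepting pair and the difference is empty.
Hence every string in L(R) is also in L(S).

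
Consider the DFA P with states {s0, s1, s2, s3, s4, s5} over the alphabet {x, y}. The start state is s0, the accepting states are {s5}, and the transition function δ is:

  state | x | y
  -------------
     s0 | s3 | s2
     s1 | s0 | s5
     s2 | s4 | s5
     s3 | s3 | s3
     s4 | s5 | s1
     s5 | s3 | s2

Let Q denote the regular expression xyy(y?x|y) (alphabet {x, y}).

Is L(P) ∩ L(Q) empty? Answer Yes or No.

Converting the expression Q to a DFA (subset construction, then merging equivalent states) gives the minimal DFA with states {q0, q1, q2, q3, q4, q5, q6}, start state q0, accepting states {q5, q6} and transitions q0: x→q1, y→q2; q1: x→q2, y→q3; q2: x→q2, y→q2; q3: x→q2, y→q4; q4: x→q5, y→q6; q5: x→q2, y→q2; q6: x→q5, y→q2.
Exploring the product automaton P × Q from the start pair (s0, q0), following both machines on each input symbol, reaches 12 state pairs: (s0, q0), (s3, q1), (s2, q2), (s3, q2), (s3, q3), (s4, q2), (s5, q2), (s3, q4), (s1, q2), (s3, q5), (s3, q6), (s0, q2).
P accepts in {s5} and Q accepts in {q5, q6}; no reachable pair has both components accepting, so no string drives both machines to acceptance simultaneously and L(P) ∩ L(Q) = ∅.
So no string is accepted by both, and the intersection is empty.

Yes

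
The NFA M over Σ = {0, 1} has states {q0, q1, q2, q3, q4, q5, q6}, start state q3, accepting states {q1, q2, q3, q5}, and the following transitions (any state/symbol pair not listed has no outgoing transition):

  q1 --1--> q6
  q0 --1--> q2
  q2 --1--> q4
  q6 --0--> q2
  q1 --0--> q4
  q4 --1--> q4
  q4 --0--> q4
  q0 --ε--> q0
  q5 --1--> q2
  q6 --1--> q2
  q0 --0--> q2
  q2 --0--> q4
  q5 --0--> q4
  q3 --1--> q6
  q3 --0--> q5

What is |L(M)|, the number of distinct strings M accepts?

5

The useful subgraph on states {q2, q3, q5, q6} is acyclic, so L(M) is finite; the longest accepting path visits 3 useful states, giving maximum string length 2.
Counting accepting paths from q3 by length: 1 of length 0, 1 of length 1, 3 of length 2. Total 5.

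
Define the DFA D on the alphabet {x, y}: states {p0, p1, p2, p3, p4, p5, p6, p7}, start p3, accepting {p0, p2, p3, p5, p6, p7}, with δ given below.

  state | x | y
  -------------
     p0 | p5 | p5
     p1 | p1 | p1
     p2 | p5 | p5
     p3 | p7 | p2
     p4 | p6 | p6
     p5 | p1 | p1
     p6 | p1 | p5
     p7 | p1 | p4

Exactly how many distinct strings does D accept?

The useful subgraph on states {p2, p3, p4, p5, p6, p7} is acyclic, so L(D) is finite; the longest accepting path visits 5 useful states, giving maximum string length 4.
Counting accepting paths from p3 by length: 1 of length 0, 2 of length 1, 2 of length 2, 2 of length 3, 2 of length 4. Total 9.

9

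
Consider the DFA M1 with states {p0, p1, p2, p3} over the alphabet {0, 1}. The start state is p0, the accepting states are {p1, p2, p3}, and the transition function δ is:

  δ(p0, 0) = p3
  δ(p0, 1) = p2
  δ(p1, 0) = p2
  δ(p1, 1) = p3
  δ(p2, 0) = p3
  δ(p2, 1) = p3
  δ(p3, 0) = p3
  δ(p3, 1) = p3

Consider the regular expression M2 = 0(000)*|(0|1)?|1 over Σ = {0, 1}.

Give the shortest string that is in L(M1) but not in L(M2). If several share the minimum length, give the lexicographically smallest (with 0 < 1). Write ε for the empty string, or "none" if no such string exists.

00

The string 00 is accepted by M1 but not by M2.
No shorter string lies in the difference, and 00 is the lexicographically first length-2 string in L(M1) \ L(M2).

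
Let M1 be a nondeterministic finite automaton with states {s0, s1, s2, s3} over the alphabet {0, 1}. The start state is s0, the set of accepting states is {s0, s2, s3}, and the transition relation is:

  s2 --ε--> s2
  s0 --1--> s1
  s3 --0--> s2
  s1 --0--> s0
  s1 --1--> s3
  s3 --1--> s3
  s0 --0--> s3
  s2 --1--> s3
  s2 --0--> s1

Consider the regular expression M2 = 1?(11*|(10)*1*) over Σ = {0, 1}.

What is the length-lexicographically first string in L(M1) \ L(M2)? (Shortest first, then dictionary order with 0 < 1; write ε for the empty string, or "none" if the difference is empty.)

The string 0 is accepted by M1 but not by M2.
No shorter string lies in the difference, and 0 is the lexicographically first length-1 string in L(M1) \ L(M2).

0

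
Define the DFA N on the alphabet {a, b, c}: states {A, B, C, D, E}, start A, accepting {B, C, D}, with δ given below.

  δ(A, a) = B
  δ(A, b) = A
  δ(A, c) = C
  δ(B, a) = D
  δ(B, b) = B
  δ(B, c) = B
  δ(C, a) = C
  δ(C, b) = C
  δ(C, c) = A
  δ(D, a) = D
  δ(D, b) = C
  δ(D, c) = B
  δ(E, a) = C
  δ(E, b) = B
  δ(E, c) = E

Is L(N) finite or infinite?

State A is reachable from the start and can reach an accepting state, and it lies on the cycle A → A.
Traversing that cycle any number of times yields accepted strings of unbounded length, so the language is infinite.

infinite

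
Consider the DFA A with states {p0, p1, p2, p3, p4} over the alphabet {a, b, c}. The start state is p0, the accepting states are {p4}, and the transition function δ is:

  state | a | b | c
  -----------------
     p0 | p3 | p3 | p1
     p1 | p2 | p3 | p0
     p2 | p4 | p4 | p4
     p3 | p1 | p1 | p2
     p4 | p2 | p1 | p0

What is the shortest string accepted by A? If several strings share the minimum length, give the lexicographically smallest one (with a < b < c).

A breadth-first search from p0 reaches an accepting state first via the path p0 → p3 → p2 → p4 on input aca.
No string of length < 3 is accepted (BFS exhausts all shorter strings without reaching an accepting state), and aca is the lexicographically least accepting string of length 3.

aca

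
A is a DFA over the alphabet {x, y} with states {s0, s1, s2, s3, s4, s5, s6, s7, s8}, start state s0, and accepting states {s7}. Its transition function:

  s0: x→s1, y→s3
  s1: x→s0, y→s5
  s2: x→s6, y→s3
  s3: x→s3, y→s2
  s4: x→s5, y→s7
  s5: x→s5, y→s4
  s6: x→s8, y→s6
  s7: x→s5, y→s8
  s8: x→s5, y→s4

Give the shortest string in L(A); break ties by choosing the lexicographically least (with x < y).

xyyy

A breadth-first search from s0 reaches an accepting state first via the path s0 → s1 → s5 → s4 → s7 on input xyyy.
No string of length < 4 is accepted (BFS exhausts all shorter strings without reaching an accepting state), and xyyy is the lexicographically least accepting string of length 4.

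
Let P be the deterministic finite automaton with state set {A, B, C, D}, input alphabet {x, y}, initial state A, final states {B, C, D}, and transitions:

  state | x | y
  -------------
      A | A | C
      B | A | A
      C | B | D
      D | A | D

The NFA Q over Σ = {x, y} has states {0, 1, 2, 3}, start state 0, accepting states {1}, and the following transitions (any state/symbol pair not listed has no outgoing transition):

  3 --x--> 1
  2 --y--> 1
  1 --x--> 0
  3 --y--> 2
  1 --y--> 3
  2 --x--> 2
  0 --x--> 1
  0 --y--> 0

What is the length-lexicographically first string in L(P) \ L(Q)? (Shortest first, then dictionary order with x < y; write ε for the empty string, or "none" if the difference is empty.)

y

The string y is accepted by P but not by Q.
No shorter string lies in the difference, and y is the lexicographically first length-1 string in L(P) \ L(Q).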